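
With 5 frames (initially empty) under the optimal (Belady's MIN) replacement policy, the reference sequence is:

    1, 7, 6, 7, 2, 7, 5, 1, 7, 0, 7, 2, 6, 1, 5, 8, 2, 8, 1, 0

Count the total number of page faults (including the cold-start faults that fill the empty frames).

8

1: miss, frames (1)
7: miss, frames (1 7)
6: miss, frames (1 7 6)
7: hit
2: miss, frames (1 7 6 2)
7: hit
5: miss, frames (1 7 6 2 5)
1: hit
7: hit
0: miss, evict 5, frames (1 7 6 2 0)
7: hit
2: hit
6: hit
1: hit
5: miss, evict 6, frames (1 7 2 0 5)
8: miss, evict 5, frames (1 7 2 0 8)
2: hit
8: hit
1: hit
0: hit
Page faults: 8.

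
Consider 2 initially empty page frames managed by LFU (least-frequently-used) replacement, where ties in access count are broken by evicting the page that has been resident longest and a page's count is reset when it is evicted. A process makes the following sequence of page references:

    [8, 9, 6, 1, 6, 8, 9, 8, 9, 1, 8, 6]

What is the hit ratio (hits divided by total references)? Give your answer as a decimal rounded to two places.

8: miss, frames (8)
9: miss, frames (8 9)
6: miss, evict 8, frames (9 6)
1: miss, evict 9, frames (6 1)
6: hit
8: miss, evict 1, frames (6 8)
9: miss, evict 8, frames (6 9)
8: miss, evict 9, frames (6 8)
9: miss, evict 8, frames (6 9)
1: miss, evict 9, frames (6 1)
8: miss, evict 1, frames (6 8)
6: hit
Hits: 2 of 12 references → 2/12 = 0.1667.

0.17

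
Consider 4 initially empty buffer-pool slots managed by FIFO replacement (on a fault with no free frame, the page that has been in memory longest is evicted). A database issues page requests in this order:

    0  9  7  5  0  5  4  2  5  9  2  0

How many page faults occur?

8

0 → fault, frames [0]
9 → fault, frames [0, 9]
7 → fault, frames [0, 9, 7]
5 → fault, frames [0, 9, 7, 5]
0 → hit
5 → hit
4 → fault, evict 0, frames [9, 7, 5, 4]
2 → fault, evict 9, frames [7, 5, 4, 2]
5 → hit
9 → fault, evict 7, frames [5, 4, 2, 9]
2 → hit
0 → fault, evict 5, frames [4, 2, 9, 0]
Page faults: 8.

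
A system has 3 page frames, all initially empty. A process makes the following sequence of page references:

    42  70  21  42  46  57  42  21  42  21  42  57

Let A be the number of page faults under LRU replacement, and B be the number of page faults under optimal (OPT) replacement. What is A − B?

Under LRU: F F F . F F . F . . . . → 6 faults.
Under OPT: F F F . F F . . . . . . → 5 faults.
A − B = 6 − 5 = 1.

1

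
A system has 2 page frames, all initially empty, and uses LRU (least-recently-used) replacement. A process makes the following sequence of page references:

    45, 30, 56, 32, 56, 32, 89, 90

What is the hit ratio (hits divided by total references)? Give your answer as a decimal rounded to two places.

0.25

45 -> fault, frames {45}
30 -> fault, frames {45,30}
56 -> fault, evict 45, frames {30,56}
32 -> fault, evict 30, frames {56,32}
56 -> hit
32 -> hit
89 -> fault, evict 56, frames {32,89}
90 -> fault, evict 32, frames {89,90}
Hits: 2 of 8 references → 2/8 = 0.2500.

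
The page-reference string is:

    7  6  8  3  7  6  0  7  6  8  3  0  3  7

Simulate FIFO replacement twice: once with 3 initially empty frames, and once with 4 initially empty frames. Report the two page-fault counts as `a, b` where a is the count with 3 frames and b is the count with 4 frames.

3 frames: F F F F F F F . . F F . . F → 10 faults.
4 frames: F F F F . . F F F F F F . F → 11 faults.
11 > 10: adding a frame increased faults — Belady's anomaly.

10, 11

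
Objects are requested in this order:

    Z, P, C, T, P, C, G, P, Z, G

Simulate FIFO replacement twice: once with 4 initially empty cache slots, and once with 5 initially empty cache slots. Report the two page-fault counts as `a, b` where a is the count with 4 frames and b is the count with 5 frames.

6, 5

4 frames: F F F F . . F . F . → 6 faults.
5 frames: F F F F . . F . . . → 5 faults.
5 < 6: adding a frame reduced faults, as is typical.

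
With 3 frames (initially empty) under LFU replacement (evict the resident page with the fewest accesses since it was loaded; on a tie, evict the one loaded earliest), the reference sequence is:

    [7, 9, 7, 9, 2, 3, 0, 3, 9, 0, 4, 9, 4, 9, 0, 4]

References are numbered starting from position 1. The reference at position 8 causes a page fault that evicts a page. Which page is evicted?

pos 1: 7: fault, frames {7}
pos 2: 9: fault, frames {7,9}
pos 3: 7: hit
pos 4: 9: hit
pos 5: 2: fault, frames {7,9,2}
pos 6: 3: fault, evict 2, frames {7,9,3}
pos 7: 0: fault, evict 3, frames {7,9,0}
pos 8: 3: fault, evict 0, frames {7,9,3}
At position 8, page 0 is evicted.

0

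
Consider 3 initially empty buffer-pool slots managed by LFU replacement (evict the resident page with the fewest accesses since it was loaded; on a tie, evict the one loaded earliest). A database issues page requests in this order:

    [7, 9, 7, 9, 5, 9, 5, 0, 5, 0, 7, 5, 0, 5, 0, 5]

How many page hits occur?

10

7 -> fault, frames {7}
9 -> fault, frames {7,9}
7 -> hit
9 -> hit
5 -> fault, frames {7,9,5}
9 -> hit
5 -> hit
0 -> fault, evict 7, frames {9,5,0}
5 -> hit
0 -> hit
7 -> fault, evict 0, frames {9,5,7}
5 -> hit
0 -> fault, evict 7, frames {9,5,0}
5 -> hit
0 -> hit
5 -> hit
Hits: 10.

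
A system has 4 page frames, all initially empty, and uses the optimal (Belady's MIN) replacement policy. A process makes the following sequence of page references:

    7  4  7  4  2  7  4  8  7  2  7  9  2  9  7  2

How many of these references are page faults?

5

7 → fault, frames [7]
4 → fault, frames [7, 4]
7 → hit
4 → hit
2 → fault, frames [7, 4, 2]
7 → hit
4 → hit
8 → fault, frames [7, 4, 2, 8]
7 → hit
2 → hit
7 → hit
9 → fault, evict 8, frames [7, 4, 2, 9]
2 → hit
9 → hit
7 → hit
2 → hit
Page faults: 5.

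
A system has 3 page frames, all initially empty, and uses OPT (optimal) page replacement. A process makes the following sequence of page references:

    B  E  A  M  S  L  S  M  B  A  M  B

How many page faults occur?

B: fault, frames [B]
E: fault, frames [B, E]
A: fault, frames [B, E, A]
M: fault, evict E, frames [B, A, M]
S: fault, evict A, frames [B, M, S]
L: fault, evict B, frames [M, S, L]
S: hit
M: hit
B: fault, evict L, frames [M, S, B]
A: fault, evict S, frames [M, B, A]
M: hit
B: hit
Page faults: 8.

8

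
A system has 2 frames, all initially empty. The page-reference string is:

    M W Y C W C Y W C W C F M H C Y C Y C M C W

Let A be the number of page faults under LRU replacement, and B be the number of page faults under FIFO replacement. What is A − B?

-1

Under LRU: F F F F F . F F F . . F F F F F . . . F . F → 15 faults.
Under FIFO: F F F F F . F . F F . F F F F F . . . F F F → 16 faults.
A − B = 15 − 16 = -1.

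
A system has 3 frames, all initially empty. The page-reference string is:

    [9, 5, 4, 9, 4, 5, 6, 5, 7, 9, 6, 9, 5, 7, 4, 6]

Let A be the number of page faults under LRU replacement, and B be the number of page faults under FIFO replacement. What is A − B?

2

Under LRU: F F F . . . F . F F F . F F F F → 11 faults.
Under FIFO: F F F . . . F . F F . . F . F F → 9 faults.
A − B = 11 − 9 = 2.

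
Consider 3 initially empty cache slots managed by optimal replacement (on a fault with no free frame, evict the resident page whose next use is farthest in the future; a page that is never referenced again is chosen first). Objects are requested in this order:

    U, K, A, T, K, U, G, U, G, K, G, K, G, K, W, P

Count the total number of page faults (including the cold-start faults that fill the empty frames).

7

U → fault, frames [U]
K → fault, frames [U, K]
A → fault, frames [U, K, A]
T → fault, evict A, frames [U, K, T]
K → hit
U → hit
G → fault, evict T, frames [U, K, G]
U → hit
G → hit
K → hit
G → hit
K → hit
G → hit
K → hit
W → fault, evict G, frames [U, K, W]
P → fault, evict W, frames [U, K, P]
Page faults: 7.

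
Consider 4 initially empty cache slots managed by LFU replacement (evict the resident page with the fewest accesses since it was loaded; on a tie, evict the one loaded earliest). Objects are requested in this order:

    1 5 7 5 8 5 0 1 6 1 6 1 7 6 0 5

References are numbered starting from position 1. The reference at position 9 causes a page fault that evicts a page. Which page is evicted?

pos 1: 1 → fault, frames [1]
pos 2: 5 → fault, frames [1, 5]
pos 3: 7 → fault, frames [1, 5, 7]
pos 4: 5 → hit
pos 5: 8 → fault, frames [1, 5, 7, 8]
pos 6: 5 → hit
pos 7: 0 → fault, evict 1, frames [5, 7, 8, 0]
pos 8: 1 → fault, evict 7, frames [5, 8, 0, 1]
pos 9: 6 → fault, evict 8, frames [5, 0, 1, 6]
At position 9, page 8 is evicted.

8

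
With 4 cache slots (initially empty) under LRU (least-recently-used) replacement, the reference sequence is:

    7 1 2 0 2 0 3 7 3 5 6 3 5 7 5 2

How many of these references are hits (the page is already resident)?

7: miss, frames {7}
1: miss, frames {7,1}
2: miss, frames {7,1,2}
0: miss, frames {7,1,2,0}
2: hit
0: hit
3: miss, evict 7, frames {1,2,0,3}
7: miss, evict 1, frames {2,0,3,7}
3: hit
5: miss, evict 2, frames {0,7,3,5}
6: miss, evict 0, frames {7,3,5,6}
3: hit
5: hit
7: hit
5: hit
2: miss, evict 6, frames {3,7,5,2}
Hits: 7.

7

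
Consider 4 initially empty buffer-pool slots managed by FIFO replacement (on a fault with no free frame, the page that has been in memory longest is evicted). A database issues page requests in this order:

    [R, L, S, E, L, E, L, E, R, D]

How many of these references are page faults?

R: miss, frames {R}
L: miss, frames {R,L}
S: miss, frames {R,L,S}
E: miss, frames {R,L,S,E}
L: hit
E: hit
L: hit
E: hit
R: hit
D: miss, evict R, frames {L,S,E,D}
Page faults: 5.

5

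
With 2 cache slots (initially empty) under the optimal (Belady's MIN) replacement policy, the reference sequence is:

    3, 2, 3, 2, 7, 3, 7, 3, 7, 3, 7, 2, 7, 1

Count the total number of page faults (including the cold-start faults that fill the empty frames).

5

3 -> fault, frames [3]
2 -> fault, frames [3, 2]
3 -> hit
2 -> hit
7 -> fault, evict 2, frames [3, 7]
3 -> hit
7 -> hit
3 -> hit
7 -> hit
3 -> hit
7 -> hit
2 -> fault, evict 3, frames [7, 2]
7 -> hit
1 -> fault, evict 2, frames [7, 1]
Page faults: 5.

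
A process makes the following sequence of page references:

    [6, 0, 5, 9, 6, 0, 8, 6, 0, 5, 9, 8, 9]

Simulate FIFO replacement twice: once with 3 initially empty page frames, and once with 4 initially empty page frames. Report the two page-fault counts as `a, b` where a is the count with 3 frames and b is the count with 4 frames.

9, 10

3 frames: F F F F F F F . . F F . . → 9 faults.
4 frames: F F F F . . F F F F F F . → 10 faults.
10 > 9: adding a frame increased faults — Belady's anomaly.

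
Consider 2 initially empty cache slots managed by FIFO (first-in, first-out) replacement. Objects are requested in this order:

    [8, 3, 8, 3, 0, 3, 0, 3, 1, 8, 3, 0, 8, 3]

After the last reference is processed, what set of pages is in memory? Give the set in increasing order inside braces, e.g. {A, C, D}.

{3, 8}

8: miss, frames (8)
3: miss, frames (8 3)
8: hit
3: hit
0: miss, evict 8, frames (3 0)
3: hit
0: hit
3: hit
1: miss, evict 3, frames (0 1)
8: miss, evict 0, frames (1 8)
3: miss, evict 1, frames (8 3)
0: miss, evict 8, frames (3 0)
8: miss, evict 3, frames (0 8)
3: miss, evict 0, frames (8 3)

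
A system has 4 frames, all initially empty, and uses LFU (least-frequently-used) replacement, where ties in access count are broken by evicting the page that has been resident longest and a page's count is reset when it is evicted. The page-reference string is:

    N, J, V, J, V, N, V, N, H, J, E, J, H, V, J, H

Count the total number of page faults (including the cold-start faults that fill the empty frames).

N -> miss, frames [N]
J -> miss, frames [N, J]
V -> miss, frames [N, J, V]
J -> hit
V -> hit
N -> hit
V -> hit
N -> hit
H -> miss, frames [N, J, V, H]
J -> hit
E -> miss, evict H, frames [N, J, V, E]
J -> hit
H -> miss, evict E, frames [N, J, V, H]
V -> hit
J -> hit
H -> hit
Page faults: 6.

6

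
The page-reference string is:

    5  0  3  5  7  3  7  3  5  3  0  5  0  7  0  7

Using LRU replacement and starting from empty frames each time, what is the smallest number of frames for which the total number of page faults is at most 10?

f=1: 16 faults
f=2: 10 faults
f=3: 6 faults
f=4: 4 faults
Smallest f with faults ≤ 10 is 2.

2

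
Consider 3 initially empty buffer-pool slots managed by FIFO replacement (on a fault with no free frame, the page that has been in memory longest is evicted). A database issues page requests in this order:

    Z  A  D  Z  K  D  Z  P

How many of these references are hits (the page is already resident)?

Z: miss, frames (Z)
A: miss, frames (Z A)
D: miss, frames (Z A D)
Z: hit
K: miss, evict Z, frames (A D K)
D: hit
Z: miss, evict A, frames (D K Z)
P: miss, evict D, frames (K Z P)
Hits: 2.

2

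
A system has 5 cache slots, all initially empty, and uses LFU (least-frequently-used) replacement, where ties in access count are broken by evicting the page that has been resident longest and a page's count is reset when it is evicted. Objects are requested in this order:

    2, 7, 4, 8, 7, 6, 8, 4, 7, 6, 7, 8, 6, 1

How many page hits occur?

8

2 -> fault, frames {2}
7 -> fault, frames {2,7}
4 -> fault, frames {2,7,4}
8 -> fault, frames {2,7,4,8}
7 -> hit
6 -> fault, frames {2,7,4,8,6}
8 -> hit
4 -> hit
7 -> hit
6 -> hit
7 -> hit
8 -> hit
6 -> hit
1 -> fault, evict 2, frames {7,4,8,6,1}
Hits: 8.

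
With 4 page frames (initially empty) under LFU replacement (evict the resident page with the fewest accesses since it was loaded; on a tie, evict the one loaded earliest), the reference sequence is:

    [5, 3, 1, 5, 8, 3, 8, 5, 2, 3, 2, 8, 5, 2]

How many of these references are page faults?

5: fault, frames [5]
3: fault, frames [5, 3]
1: fault, frames [5, 3, 1]
5: hit
8: fault, frames [5, 3, 1, 8]
3: hit
8: hit
5: hit
2: fault, evict 1, frames [5, 3, 8, 2]
3: hit
2: hit
8: hit
5: hit
2: hit
Page faults: 5.

5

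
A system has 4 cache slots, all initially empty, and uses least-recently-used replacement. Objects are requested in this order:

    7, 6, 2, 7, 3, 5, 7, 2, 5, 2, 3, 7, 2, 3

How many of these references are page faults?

7 → fault, frames [7]
6 → fault, frames [7, 6]
2 → fault, frames [7, 6, 2]
7 → hit
3 → fault, frames [6, 2, 7, 3]
5 → fault, evict 6, frames [2, 7, 3, 5]
7 → hit
2 → hit
5 → hit
2 → hit
3 → hit
7 → hit
2 → hit
3 → hit
Page faults: 5.

5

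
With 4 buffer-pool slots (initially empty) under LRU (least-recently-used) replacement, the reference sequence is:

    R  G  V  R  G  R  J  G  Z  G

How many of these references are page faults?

5

R -> miss, frames [R]
G -> miss, frames [R, G]
V -> miss, frames [R, G, V]
R -> hit
G -> hit
R -> hit
J -> miss, frames [V, G, R, J]
G -> hit
Z -> miss, evict V, frames [R, J, G, Z]
G -> hit
Page faults: 5.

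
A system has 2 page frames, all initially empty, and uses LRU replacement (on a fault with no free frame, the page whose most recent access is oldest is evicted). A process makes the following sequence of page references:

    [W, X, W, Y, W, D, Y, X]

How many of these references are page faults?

W → miss, frames {W}
X → miss, frames {W,X}
W → hit
Y → miss, evict X, frames {W,Y}
W → hit
D → miss, evict Y, frames {W,D}
Y → miss, evict W, frames {D,Y}
X → miss, evict D, frames {Y,X}
Page faults: 6.

6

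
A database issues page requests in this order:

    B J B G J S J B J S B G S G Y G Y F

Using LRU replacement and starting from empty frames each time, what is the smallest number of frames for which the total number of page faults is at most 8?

f=1: 18 faults
f=2: 12 faults
f=3: 8 faults
f=4: 6 faults
f=5: 6 faults
f=6: 6 faults
Smallest f with faults ≤ 8 is 3.

3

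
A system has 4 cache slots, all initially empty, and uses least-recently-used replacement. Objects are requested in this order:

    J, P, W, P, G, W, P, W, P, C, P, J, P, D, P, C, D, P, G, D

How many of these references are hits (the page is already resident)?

J -> fault, frames {J}
P -> fault, frames {J,P}
W -> fault, frames {J,P,W}
P -> hit
G -> fault, frames {J,W,P,G}
W -> hit
P -> hit
W -> hit
P -> hit
C -> fault, evict J, frames {G,W,P,C}
P -> hit
J -> fault, evict G, frames {W,C,P,J}
P -> hit
D -> fault, evict W, frames {C,J,P,D}
P -> hit
C -> hit
D -> hit
P -> hit
G -> fault, evict J, frames {C,D,P,G}
D -> hit
Hits: 12.

12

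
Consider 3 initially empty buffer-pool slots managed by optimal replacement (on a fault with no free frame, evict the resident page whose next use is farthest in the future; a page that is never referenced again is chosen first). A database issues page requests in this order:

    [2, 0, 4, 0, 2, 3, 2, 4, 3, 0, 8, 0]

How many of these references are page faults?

6

2 -> miss, frames {2}
0 -> miss, frames {2,0}
4 -> miss, frames {2,0,4}
0 -> hit
2 -> hit
3 -> miss, evict 0, frames {2,4,3}
2 -> hit
4 -> hit
3 -> hit
0 -> miss, evict 3, frames {2,4,0}
8 -> miss, evict 4, frames {2,0,8}
0 -> hit
Page faults: 6.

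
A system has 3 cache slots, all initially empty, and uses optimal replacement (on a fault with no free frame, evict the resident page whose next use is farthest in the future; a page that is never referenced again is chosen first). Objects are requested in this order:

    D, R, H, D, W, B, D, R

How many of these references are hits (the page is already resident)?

3

D: fault, frames [D]
R: fault, frames [D, R]
H: fault, frames [D, R, H]
D: hit
W: fault, evict H, frames [D, R, W]
B: fault, evict W, frames [D, R, B]
D: hit
R: hit
Hits: 3.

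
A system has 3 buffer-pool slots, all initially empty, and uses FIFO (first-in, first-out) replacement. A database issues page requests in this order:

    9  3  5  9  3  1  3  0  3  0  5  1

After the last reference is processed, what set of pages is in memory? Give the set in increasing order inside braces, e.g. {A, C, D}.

{1, 3, 5}

9: miss, frames {9}
3: miss, frames {9,3}
5: miss, frames {9,3,5}
9: hit
3: hit
1: miss, evict 9, frames {3,5,1}
3: hit
0: miss, evict 3, frames {5,1,0}
3: miss, evict 5, frames {1,0,3}
0: hit
5: miss, evict 1, frames {0,3,5}
1: miss, evict 0, frames {3,5,1}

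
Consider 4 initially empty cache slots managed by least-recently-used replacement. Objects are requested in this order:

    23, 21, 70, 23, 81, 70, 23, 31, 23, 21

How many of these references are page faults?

6

23 -> miss, frames (23)
21 -> miss, frames (23 21)
70 -> miss, frames (23 21 70)
23 -> hit
81 -> miss, frames (21 70 23 81)
70 -> hit
23 -> hit
31 -> miss, evict 21, frames (81 70 23 31)
23 -> hit
21 -> miss, evict 81, frames (70 31 23 21)
Page faults: 6.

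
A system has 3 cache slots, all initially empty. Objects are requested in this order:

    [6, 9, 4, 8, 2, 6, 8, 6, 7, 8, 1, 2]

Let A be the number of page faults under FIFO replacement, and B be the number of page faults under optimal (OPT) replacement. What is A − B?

Under FIFO: F F F F F F . . F F F F → 10 faults.
Under OPT: F F F F F . . . F . F . → 7 faults.
A − B = 10 − 7 = 3.

3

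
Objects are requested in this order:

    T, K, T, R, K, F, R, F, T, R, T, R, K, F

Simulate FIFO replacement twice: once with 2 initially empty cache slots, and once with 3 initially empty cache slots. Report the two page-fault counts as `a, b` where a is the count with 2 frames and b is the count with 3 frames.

2 frames: F F . F . F . . F F . . F F → 8 faults.
3 frames: F F . F . F . . F . . . F . → 6 faults.
6 < 8: adding a frame reduced faults, as is typical.

8, 6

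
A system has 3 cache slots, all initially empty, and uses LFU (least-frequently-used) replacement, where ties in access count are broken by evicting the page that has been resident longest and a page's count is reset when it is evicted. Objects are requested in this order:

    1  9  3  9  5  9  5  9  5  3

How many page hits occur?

1: miss, frames (1)
9: miss, frames (1 9)
3: miss, frames (1 9 3)
9: hit
5: miss, evict 1, frames (9 3 5)
9: hit
5: hit
9: hit
5: hit
3: hit
Hits: 6.

6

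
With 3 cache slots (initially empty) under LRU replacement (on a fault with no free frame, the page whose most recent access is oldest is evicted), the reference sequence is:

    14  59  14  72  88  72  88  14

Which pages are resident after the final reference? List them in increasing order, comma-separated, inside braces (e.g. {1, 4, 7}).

14: miss, frames {14}
59: miss, frames {14,59}
14: hit
72: miss, frames {59,14,72}
88: miss, evict 59, frames {14,72,88}
72: hit
88: hit
14: hit

{14, 72, 88}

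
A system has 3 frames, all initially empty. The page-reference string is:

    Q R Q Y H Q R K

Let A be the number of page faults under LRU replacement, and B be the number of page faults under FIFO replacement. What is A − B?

Under LRU: F F . F F . F F → 6 faults.
Under FIFO: F F . F F F F F → 7 faults.
A − B = 6 − 7 = -1.

-1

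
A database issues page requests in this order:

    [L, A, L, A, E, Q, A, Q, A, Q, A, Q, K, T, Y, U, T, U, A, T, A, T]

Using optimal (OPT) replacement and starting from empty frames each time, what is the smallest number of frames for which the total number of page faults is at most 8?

f=1: 22 faults
f=2: 9 faults
f=3: 8 faults
f=4: 8 faults
f=5: 8 faults
f=6: 8 faults
f=7: 8 faults
f=8: 8 faults
Smallest f with faults ≤ 8 is 3.

3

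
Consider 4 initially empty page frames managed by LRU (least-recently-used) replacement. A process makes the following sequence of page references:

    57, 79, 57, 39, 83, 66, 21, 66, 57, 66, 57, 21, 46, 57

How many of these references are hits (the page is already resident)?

57: fault, frames [57]
79: fault, frames [57, 79]
57: hit
39: fault, frames [79, 57, 39]
83: fault, frames [79, 57, 39, 83]
66: fault, evict 79, frames [57, 39, 83, 66]
21: fault, evict 57, frames [39, 83, 66, 21]
66: hit
57: fault, evict 39, frames [83, 21, 66, 57]
66: hit
57: hit
21: hit
46: fault, evict 83, frames [66, 57, 21, 46]
57: hit
Hits: 6.

6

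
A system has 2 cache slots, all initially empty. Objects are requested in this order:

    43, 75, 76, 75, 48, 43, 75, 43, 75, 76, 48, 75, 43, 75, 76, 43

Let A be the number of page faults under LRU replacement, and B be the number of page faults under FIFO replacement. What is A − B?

Under LRU: F F F . F F F . . F F F F . F F → 12 faults.
Under FIFO: F F F . F F F . . F F F F . F . → 11 faults.
A − B = 12 − 11 = 1.

1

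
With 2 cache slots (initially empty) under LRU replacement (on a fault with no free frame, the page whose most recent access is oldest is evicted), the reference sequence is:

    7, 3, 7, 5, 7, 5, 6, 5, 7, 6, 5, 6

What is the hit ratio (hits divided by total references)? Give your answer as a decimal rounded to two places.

0.42

7: fault, frames (7)
3: fault, frames (7 3)
7: hit
5: fault, evict 3, frames (7 5)
7: hit
5: hit
6: fault, evict 7, frames (5 6)
5: hit
7: fault, evict 6, frames (5 7)
6: fault, evict 5, frames (7 6)
5: fault, evict 7, frames (6 5)
6: hit
Hits: 5 of 12 references → 5/12 = 0.4167.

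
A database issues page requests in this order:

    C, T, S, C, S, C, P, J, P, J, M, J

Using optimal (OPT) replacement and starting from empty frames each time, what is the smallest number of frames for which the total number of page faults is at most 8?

2

f=1: 12 faults
f=2: 6 faults
f=3: 6 faults
f=4: 6 faults
f=5: 6 faults
f=6: 6 faults
Smallest f with faults ≤ 8 is 2.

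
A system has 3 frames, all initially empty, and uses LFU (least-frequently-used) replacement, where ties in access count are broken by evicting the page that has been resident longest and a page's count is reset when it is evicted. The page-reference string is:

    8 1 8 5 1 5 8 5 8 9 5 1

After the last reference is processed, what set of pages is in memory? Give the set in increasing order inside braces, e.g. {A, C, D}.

8 -> miss, frames {8}
1 -> miss, frames {8,1}
8 -> hit
5 -> miss, frames {8,1,5}
1 -> hit
5 -> hit
8 -> hit
5 -> hit
8 -> hit
9 -> miss, evict 1, frames {8,5,9}
5 -> hit
1 -> miss, evict 9, frames {8,5,1}

{1, 5, 8}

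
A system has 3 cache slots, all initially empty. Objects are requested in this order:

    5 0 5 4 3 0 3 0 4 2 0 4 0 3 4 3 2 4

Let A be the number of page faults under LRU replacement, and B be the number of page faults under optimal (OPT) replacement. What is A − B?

2

Under LRU: F F . F F F . . . F . . . F . . F . → 8 faults.
Under OPT: F F . F F . . . . F . . . F . . . . → 6 faults.
A − B = 8 − 6 = 2.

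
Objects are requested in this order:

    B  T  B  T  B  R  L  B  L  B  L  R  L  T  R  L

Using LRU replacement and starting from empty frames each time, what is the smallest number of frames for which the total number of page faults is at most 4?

f=1: 16 faults
f=2: 9 faults
f=3: 5 faults
f=4: 4 faults
Smallest f with faults ≤ 4 is 4.

4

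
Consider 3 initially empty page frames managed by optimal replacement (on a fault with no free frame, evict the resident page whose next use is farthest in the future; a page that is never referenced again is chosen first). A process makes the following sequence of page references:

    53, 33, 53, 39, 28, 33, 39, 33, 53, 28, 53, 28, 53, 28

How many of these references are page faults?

53 -> miss, frames [53]
33 -> miss, frames [53, 33]
53 -> hit
39 -> miss, frames [53, 33, 39]
28 -> miss, evict 53, frames [33, 39, 28]
33 -> hit
39 -> hit
33 -> hit
53 -> miss, evict 39, frames [33, 28, 53]
28 -> hit
53 -> hit
28 -> hit
53 -> hit
28 -> hit
Page faults: 5.

5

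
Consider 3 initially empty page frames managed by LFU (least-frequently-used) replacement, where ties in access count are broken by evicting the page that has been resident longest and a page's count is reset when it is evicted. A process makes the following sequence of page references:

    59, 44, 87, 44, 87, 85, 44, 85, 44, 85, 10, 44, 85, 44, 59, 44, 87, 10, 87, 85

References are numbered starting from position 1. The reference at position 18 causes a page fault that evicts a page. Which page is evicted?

87

pos 1: 59 → fault, frames {59}
pos 2: 44 → fault, frames {59,44}
pos 3: 87 → fault, frames {59,44,87}
pos 4: 44 → hit
pos 5: 87 → hit
pos 6: 85 → fault, evict 59, frames {44,87,85}
pos 7: 44 → hit
pos 8: 85 → hit
pos 9: 44 → hit
pos 10: 85 → hit
pos 11: 10 → fault, evict 87, frames {44,85,10}
pos 12: 44 → hit
pos 13: 85 → hit
pos 14: 44 → hit
pos 15: 59 → fault, evict 10, frames {44,85,59}
pos 16: 44 → hit
pos 17: 87 → fault, evict 59, frames {44,85,87}
pos 18: 10 → fault, evict 87, frames {44,85,10}
At position 18, page 87 is evicted.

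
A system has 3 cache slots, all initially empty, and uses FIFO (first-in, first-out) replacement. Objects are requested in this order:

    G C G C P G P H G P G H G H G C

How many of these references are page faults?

G -> miss, frames (G)
C -> miss, frames (G C)
G -> hit
C -> hit
P -> miss, frames (G C P)
G -> hit
P -> hit
H -> miss, evict G, frames (C P H)
G -> miss, evict C, frames (P H G)
P -> hit
G -> hit
H -> hit
G -> hit
H -> hit
G -> hit
C -> miss, evict P, frames (H G C)
Page faults: 6.

6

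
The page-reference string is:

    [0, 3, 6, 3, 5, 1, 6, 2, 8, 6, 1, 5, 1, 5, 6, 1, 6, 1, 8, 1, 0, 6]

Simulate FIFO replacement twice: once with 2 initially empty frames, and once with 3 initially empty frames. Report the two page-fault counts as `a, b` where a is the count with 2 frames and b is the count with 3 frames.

16, 13

2 frames: F F F . F F F F F F F F . . F F . . F . F F → 16 faults.
3 frames: F F F . F F . F F F F F . . . . . . F . F F → 13 faults.
13 < 16: adding a frame reduced faults, as is typical.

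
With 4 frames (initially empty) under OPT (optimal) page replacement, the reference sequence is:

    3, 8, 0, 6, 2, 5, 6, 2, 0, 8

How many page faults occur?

3: fault, frames (3)
8: fault, frames (3 8)
0: fault, frames (3 8 0)
6: fault, frames (3 8 0 6)
2: fault, evict 3, frames (8 0 6 2)
5: fault, evict 8, frames (0 6 2 5)
6: hit
2: hit
0: hit
8: fault, evict 5, frames (0 6 2 8)
Page faults: 7.

7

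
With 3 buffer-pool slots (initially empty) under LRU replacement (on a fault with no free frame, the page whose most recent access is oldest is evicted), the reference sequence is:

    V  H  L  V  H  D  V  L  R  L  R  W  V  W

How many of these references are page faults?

V: fault, frames [V]
H: fault, frames [V, H]
L: fault, frames [V, H, L]
V: hit
H: hit
D: fault, evict L, frames [V, H, D]
V: hit
L: fault, evict H, frames [D, V, L]
R: fault, evict D, frames [V, L, R]
L: hit
R: hit
W: fault, evict V, frames [L, R, W]
V: fault, evict L, frames [R, W, V]
W: hit
Page faults: 8.

8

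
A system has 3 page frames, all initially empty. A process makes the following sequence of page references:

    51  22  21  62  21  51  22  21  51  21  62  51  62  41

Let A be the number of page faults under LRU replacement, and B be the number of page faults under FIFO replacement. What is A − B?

-2

Under LRU: F F F F . F F . . . F . . F → 8 faults.
Under FIFO: F F F F . F F F . . F F . F → 10 faults.
A − B = 8 − 10 = -2.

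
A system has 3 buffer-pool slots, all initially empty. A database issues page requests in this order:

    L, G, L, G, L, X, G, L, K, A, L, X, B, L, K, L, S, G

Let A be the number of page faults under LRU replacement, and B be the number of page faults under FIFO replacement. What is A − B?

Under LRU: F F . . . F . . F F . F F . F . F F → 10 faults.
Under FIFO: F F . . . F . . F F F F F . F F F F → 12 faults.
A − B = 10 − 12 = -2.

-2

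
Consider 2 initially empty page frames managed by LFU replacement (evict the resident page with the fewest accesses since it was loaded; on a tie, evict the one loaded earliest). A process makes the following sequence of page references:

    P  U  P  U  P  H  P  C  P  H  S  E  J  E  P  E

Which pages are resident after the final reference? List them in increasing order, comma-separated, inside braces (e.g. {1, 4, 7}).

P -> fault, frames [P]
U -> fault, frames [P, U]
P -> hit
U -> hit
P -> hit
H -> fault, evict U, frames [P, H]
P -> hit
C -> fault, evict H, frames [P, C]
P -> hit
H -> fault, evict C, frames [P, H]
S -> fault, evict H, frames [P, S]
E -> fault, evict S, frames [P, E]
J -> fault, evict E, frames [P, J]
E -> fault, evict J, frames [P, E]
P -> hit
E -> hit

{E, P}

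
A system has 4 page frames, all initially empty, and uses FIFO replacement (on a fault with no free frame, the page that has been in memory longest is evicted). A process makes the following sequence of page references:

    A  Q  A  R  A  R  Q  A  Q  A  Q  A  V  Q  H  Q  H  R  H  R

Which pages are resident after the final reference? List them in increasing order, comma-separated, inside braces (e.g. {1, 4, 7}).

A → miss, frames (A)
Q → miss, frames (A Q)
A → hit
R → miss, frames (A Q R)
A → hit
R → hit
Q → hit
A → hit
Q → hit
A → hit
Q → hit
A → hit
V → miss, frames (A Q R V)
Q → hit
H → miss, evict A, frames (Q R V H)
Q → hit
H → hit
R → hit
H → hit
R → hit

{H, Q, R, V}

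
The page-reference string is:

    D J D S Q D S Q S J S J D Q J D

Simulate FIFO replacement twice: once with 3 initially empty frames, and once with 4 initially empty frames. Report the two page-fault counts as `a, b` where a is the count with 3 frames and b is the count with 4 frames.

3 frames: F F . F F F . . . F F . . F . F → 9 faults.
4 frames: F F . F F . . . . . . . . . . . → 4 faults.
4 < 9: adding a frame reduced faults, as is typical.

9, 4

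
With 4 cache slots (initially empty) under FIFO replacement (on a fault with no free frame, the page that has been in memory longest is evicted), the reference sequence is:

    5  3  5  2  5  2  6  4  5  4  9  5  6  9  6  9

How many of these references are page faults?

5 → miss, frames {5}
3 → miss, frames {5,3}
5 → hit
2 → miss, frames {5,3,2}
5 → hit
2 → hit
6 → miss, frames {5,3,2,6}
4 → miss, evict 5, frames {3,2,6,4}
5 → miss, evict 3, frames {2,6,4,5}
4 → hit
9 → miss, evict 2, frames {6,4,5,9}
5 → hit
6 → hit
9 → hit
6 → hit
9 → hit
Page faults: 7.

7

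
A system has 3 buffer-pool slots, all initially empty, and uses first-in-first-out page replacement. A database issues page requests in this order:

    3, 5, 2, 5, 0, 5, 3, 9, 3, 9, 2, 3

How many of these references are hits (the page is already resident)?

5

3 -> fault, frames (3)
5 -> fault, frames (3 5)
2 -> fault, frames (3 5 2)
5 -> hit
0 -> fault, evict 3, frames (5 2 0)
5 -> hit
3 -> fault, evict 5, frames (2 0 3)
9 -> fault, evict 2, frames (0 3 9)
3 -> hit
9 -> hit
2 -> fault, evict 0, frames (3 9 2)
3 -> hit
Hits: 5.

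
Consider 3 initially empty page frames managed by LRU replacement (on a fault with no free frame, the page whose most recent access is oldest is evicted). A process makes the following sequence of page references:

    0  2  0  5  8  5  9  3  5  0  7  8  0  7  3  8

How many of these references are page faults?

0: miss, frames (0)
2: miss, frames (0 2)
0: hit
5: miss, frames (2 0 5)
8: miss, evict 2, frames (0 5 8)
5: hit
9: miss, evict 0, frames (8 5 9)
3: miss, evict 8, frames (5 9 3)
5: hit
0: miss, evict 9, frames (3 5 0)
7: miss, evict 3, frames (5 0 7)
8: miss, evict 5, frames (0 7 8)
0: hit
7: hit
3: miss, evict 8, frames (0 7 3)
8: miss, evict 0, frames (7 3 8)
Page faults: 11.

11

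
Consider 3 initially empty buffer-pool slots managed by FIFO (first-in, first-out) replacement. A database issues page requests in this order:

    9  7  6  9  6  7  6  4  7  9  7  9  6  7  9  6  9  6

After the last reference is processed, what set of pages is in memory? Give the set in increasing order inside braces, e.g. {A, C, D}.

{6, 7, 9}

9 -> miss, frames {9}
7 -> miss, frames {9,7}
6 -> miss, frames {9,7,6}
9 -> hit
6 -> hit
7 -> hit
6 -> hit
4 -> miss, evict 9, frames {7,6,4}
7 -> hit
9 -> miss, evict 7, frames {6,4,9}
7 -> miss, evict 6, frames {4,9,7}
9 -> hit
6 -> miss, evict 4, frames {9,7,6}
7 -> hit
9 -> hit
6 -> hit
9 -> hit
6 -> hit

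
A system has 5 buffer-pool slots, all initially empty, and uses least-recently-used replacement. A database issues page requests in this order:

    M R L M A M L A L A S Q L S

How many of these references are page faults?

6

M → fault, frames (M)
R → fault, frames (M R)
L → fault, frames (M R L)
M → hit
A → fault, frames (R L M A)
M → hit
L → hit
A → hit
L → hit
A → hit
S → fault, frames (R M L A S)
Q → fault, evict R, frames (M L A S Q)
L → hit
S → hit
Page faults: 6.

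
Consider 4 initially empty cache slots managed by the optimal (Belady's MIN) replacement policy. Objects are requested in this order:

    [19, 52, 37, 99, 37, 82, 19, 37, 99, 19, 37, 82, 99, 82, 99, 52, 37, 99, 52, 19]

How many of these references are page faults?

19 -> fault, frames {19}
52 -> fault, frames {19,52}
37 -> fault, frames {19,52,37}
99 -> fault, frames {19,52,37,99}
37 -> hit
82 -> fault, evict 52, frames {19,37,99,82}
19 -> hit
37 -> hit
99 -> hit
19 -> hit
37 -> hit
82 -> hit
99 -> hit
82 -> hit
99 -> hit
52 -> fault, evict 82, frames {19,37,99,52}
37 -> hit
99 -> hit
52 -> hit
19 -> hit
Page faults: 6.

6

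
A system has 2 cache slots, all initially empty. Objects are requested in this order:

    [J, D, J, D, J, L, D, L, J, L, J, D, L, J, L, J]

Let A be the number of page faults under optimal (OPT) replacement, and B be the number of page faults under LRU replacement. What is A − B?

Under OPT: F F . . . F . . F . . F . F . . → 6 faults.
Under LRU: F F . . . F F . F . . F F F . . → 8 faults.
A − B = 6 − 8 = -2.

-2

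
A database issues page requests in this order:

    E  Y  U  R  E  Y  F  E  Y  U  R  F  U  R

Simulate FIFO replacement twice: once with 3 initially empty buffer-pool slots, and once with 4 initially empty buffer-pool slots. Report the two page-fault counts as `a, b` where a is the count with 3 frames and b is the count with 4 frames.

3 frames: F F F F F F F . . F F . . . → 9 faults.
4 frames: F F F F . . F F F F F F . . → 10 faults.
10 > 9: adding a frame increased faults — Belady's anomaly.

9, 10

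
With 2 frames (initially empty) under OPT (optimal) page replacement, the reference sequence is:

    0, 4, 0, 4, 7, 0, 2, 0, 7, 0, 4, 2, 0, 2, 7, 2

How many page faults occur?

0: fault, frames (0)
4: fault, frames (0 4)
0: hit
4: hit
7: fault, evict 4, frames (0 7)
0: hit
2: fault, evict 7, frames (0 2)
0: hit
7: fault, evict 2, frames (0 7)
0: hit
4: fault, evict 7, frames (0 4)
2: fault, evict 4, frames (0 2)
0: hit
2: hit
7: fault, evict 0, frames (2 7)
2: hit
Page faults: 8.

8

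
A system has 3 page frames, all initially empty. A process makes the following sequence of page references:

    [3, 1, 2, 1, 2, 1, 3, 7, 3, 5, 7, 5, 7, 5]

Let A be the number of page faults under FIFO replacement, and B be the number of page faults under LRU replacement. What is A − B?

Under FIFO: F F F . . . . F F F . . . . → 6 faults.
Under LRU: F F F . . . . F . F . . . . → 5 faults.
A − B = 6 − 5 = 1.

1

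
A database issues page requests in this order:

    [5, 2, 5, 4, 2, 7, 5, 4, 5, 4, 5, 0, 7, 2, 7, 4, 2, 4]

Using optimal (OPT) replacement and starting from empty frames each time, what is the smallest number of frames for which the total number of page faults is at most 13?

2

f=1: 18 faults
f=2: 9 faults
f=3: 6 faults
f=4: 5 faults
f=5: 5 faults
Smallest f with faults ≤ 13 is 2.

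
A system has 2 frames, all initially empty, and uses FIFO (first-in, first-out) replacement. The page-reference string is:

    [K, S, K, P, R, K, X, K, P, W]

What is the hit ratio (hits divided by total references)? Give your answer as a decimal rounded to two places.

K -> miss, frames {K}
S -> miss, frames {K,S}
K -> hit
P -> miss, evict K, frames {S,P}
R -> miss, evict S, frames {P,R}
K -> miss, evict P, frames {R,K}
X -> miss, evict R, frames {K,X}
K -> hit
P -> miss, evict K, frames {X,P}
W -> miss, evict X, frames {P,W}
Hits: 2 of 10 references → 2/10 = 0.2000.

0.20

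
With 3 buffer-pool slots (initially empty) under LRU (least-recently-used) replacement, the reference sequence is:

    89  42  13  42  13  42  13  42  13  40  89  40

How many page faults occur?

5

89: fault, frames (89)
42: fault, frames (89 42)
13: fault, frames (89 42 13)
42: hit
13: hit
42: hit
13: hit
42: hit
13: hit
40: fault, evict 89, frames (42 13 40)
89: fault, evict 42, frames (13 40 89)
40: hit
Page faults: 5.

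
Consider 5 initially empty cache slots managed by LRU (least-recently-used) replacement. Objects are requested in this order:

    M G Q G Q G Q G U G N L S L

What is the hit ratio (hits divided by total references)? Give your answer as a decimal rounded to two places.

M: miss, frames (M)
G: miss, frames (M G)
Q: miss, frames (M G Q)
G: hit
Q: hit
G: hit
Q: hit
G: hit
U: miss, frames (M Q G U)
G: hit
N: miss, frames (M Q U G N)
L: miss, evict M, frames (Q U G N L)
S: miss, evict Q, frames (U G N L S)
L: hit
Hits: 7 of 14 references → 7/14 = 0.5000.

0.50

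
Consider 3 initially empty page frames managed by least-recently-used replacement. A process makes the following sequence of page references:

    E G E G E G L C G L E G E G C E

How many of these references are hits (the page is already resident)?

10

E → fault, frames [E]
G → fault, frames [E, G]
E → hit
G → hit
E → hit
G → hit
L → fault, frames [E, G, L]
C → fault, evict E, frames [G, L, C]
G → hit
L → hit
E → fault, evict C, frames [G, L, E]
G → hit
E → hit
G → hit
C → fault, evict L, frames [E, G, C]
E → hit
Hits: 10.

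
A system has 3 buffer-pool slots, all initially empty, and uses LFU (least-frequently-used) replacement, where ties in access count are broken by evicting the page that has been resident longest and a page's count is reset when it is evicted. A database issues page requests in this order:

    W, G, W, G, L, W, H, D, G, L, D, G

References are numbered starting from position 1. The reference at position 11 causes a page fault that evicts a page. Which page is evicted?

pos 1: W → fault, frames {W}
pos 2: G → fault, frames {W,G}
pos 3: W → hit
pos 4: G → hit
pos 5: L → fault, frames {W,G,L}
pos 6: W → hit
pos 7: H → fault, evict L, frames {W,G,H}
pos 8: D → fault, evict H, frames {W,G,D}
pos 9: G → hit
pos 10: L → fault, evict D, frames {W,G,L}
pos 11: D → fault, evict L, frames {W,G,D}
At position 11, page L is evicted.

L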